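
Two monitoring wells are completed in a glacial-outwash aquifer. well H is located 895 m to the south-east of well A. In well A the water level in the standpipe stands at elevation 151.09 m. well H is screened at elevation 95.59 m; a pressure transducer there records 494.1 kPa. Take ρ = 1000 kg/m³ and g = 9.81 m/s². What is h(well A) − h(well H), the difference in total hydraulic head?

Total head at well A: h = 151.09 m (water level in the piezometer is the total head).
Pressure head at well H: ψ = P/(ρg) = 494.1×1000 / (1000 × 9.81) = 50.37 m.
Total head at well H: h = z + ψ = 95.59 + 50.37 = 145.96 m.
Head difference: h(well A) − h(well H) = 151.09 − 145.96 = 5.13 m.

Δh ≈ 5.13 m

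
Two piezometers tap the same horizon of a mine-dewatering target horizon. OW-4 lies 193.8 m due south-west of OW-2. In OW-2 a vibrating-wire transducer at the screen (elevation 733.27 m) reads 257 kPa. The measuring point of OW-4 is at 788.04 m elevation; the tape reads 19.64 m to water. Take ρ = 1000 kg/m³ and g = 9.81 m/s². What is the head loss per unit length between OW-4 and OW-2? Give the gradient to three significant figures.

Pressure head at OW-2: ψ = P/(ρg) = 257×1000 / (1000 × 9.81) = 26.20 m.
Total head at OW-2: h = z + ψ = 733.27 + 26.20 = 759.47 m.
Total head at OW-4: h = 788.04 − 19.64 = 768.40 m.
Head difference: h(OW-2) − h(OW-4) = 759.47 − 768.40 = -8.93 m.
Hydraulic gradient: i = |Δh| / L = 8.93 / 193.8 = 0.0461.

i ≈ 0.0461 m/m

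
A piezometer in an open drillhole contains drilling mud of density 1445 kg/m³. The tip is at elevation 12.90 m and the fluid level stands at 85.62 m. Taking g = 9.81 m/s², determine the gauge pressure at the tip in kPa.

P ≈ 1030 kPa

Pressure head ψ = h − z = 85.62 − 12.90 = 72.72 m.
P = ρgψ = 1445 × 9.81 × 72.72 = 1030839 Pa ≈ 1030 kPa.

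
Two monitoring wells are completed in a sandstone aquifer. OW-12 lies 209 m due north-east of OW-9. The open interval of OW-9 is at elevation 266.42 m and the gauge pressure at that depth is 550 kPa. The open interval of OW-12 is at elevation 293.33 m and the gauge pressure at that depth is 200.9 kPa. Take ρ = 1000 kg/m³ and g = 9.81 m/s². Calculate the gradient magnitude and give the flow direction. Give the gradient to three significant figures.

Pressure head at OW-9: ψ = P/(ρg) = 550×1000 / (1000 × 9.81) = 56.07 m.
Total head at OW-9: h = z + ψ = 266.42 + 56.07 = 322.49 m.
Pressure head at OW-12: ψ = P/(ρg) = 200.9×1000 / (1000 × 9.81) = 20.48 m.
Total head at OW-12: h = z + ψ = 293.33 + 20.48 = 313.81 m.
Head difference: h(OW-9) − h(OW-12) = 322.49 − 313.81 = 8.68 m.
Hydraulic gradient: i = |Δh| / L = 8.68 / 209 = 0.0415.
Flow is from higher to lower head: from OW-9 toward OW-12, i.e. toward the north-east.

i ≈ 0.0415; groundwater flows toward the north-east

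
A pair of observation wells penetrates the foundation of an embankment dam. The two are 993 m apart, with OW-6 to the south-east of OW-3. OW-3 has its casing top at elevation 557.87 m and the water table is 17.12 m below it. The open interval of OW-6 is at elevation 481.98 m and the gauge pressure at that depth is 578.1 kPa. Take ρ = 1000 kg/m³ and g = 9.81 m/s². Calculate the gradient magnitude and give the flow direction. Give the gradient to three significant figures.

i ≈ 0.000161; groundwater flows toward the north-west

Total head at OW-3: h = 557.87 − 17.12 = 540.75 m.
Pressure head at OW-6: ψ = P/(ρg) = 578.1×1000 / (1000 × 9.81) = 58.93 m.
Total head at OW-6: h = z + ψ = 481.98 + 58.93 = 540.91 m.
Head difference: h(OW-3) − h(OW-6) = 540.75 − 540.91 = -0.16 m.
Hydraulic gradient: i = |Δh| / L = 0.16 / 993 = 0.000161.
Flow is from higher to lower head: from OW-6 toward OW-3, i.e. toward the north-west.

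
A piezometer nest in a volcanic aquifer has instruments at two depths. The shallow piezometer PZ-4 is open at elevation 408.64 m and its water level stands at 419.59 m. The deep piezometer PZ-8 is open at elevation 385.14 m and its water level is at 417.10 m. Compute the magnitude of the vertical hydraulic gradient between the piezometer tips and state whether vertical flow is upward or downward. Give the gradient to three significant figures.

Total head at PZ-4: h = 419.59 m (water level in the standpipe).
Total head at PZ-8: h = 417.10 m.
Δh = h(PZ-4) − h(PZ-8) = 419.59 − 417.10 = 2.49 m.
Vertical separation Δz = 408.64 − 385.14 = 23.50 m.
|i_v| = |Δh| / Δz = 2.49 / 23.50 = 0.106.
Head is higher in the shallow piezometer, so vertical flow is downward (recharge condition).

|i_v| ≈ 0.106; vertical flow is downward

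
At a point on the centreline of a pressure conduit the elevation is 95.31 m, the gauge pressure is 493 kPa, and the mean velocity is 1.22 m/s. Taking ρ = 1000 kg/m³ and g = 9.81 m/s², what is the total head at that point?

h ≈ 145.64 m

Pressure head ψ = P/(ρg) = 493×1000 / (1000 × 9.81) = 50.25 m.
Velocity head = v²/(2g) = 1.22² / (2 × 9.81) = 0.076 m.
h = z + ψ + v²/(2g) = 95.31 + 50.25 + 0.076 = 145.64 m.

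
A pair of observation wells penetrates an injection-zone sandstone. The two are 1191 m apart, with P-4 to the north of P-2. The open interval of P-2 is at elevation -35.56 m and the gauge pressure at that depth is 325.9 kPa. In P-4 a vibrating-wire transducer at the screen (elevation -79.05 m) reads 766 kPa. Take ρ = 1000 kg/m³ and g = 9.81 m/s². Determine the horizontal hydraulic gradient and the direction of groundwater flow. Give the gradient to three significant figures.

Pressure head at P-2: ψ = P/(ρg) = 325.9×1000 / (1000 × 9.81) = 33.22 m.
Total head at P-2: h = z + ψ = -35.56 + 33.22 = -2.34 m.
Pressure head at P-4: ψ = P/(ρg) = 766×1000 / (1000 × 9.81) = 78.08 m.
Total head at P-4: h = z + ψ = -79.05 + 78.08 = -0.97 m.
Head difference: h(P-2) − h(P-4) = -2.34 − (-0.97) = -1.37 m.
Hydraulic gradient: i = |Δh| / L = 1.37 / 1191 = 0.00115.
Flow is from higher to lower head: from P-4 toward P-2, i.e. toward the south.

i ≈ 0.00115; groundwater flows toward the south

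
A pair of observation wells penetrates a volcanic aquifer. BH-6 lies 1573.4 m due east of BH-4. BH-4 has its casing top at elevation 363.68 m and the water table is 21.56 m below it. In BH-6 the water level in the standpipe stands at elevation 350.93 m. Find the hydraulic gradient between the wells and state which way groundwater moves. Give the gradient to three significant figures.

i ≈ 0.00560; groundwater flows toward the west

Total head at BH-4: h = 363.68 − 21.56 = 342.12 m.
Total head at BH-6: h = 350.93 m (water level in the piezometer is the total head).
Head difference: h(BH-4) − h(BH-6) = 342.12 − 350.93 = -8.81 m.
Hydraulic gradient: i = |Δh| / L = 8.81 / 1573.4 = 0.00560.
Flow is from higher to lower head: from BH-6 toward BH-4, i.e. toward the west.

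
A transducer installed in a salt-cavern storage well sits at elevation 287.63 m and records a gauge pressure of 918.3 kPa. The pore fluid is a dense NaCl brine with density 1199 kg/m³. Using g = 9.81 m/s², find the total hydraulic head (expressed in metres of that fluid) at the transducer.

ψ = P/(ρg) = 918.3×1000 / (1199 × 9.81) = 78.07 m.
h = z + ψ = 287.63 + 78.07 = 365.70 m.

h ≈ 365.70 m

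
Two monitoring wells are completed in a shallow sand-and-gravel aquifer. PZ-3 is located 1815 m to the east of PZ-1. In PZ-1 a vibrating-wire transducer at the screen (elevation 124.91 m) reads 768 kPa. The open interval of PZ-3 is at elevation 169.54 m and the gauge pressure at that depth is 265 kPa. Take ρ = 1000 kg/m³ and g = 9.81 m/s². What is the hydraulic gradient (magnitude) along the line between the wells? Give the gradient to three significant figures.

i ≈ 0.00366

Pressure head at PZ-1: ψ = P/(ρg) = 768×1000 / (1000 × 9.81) = 78.29 m.
Total head at PZ-1: h = z + ψ = 124.91 + 78.29 = 203.20 m.
Pressure head at PZ-3: ψ = P/(ρg) = 265×1000 / (1000 × 9.81) = 27.01 m.
Total head at PZ-3: h = z + ψ = 169.54 + 27.01 = 196.55 m.
Head difference: h(PZ-1) − h(PZ-3) = 203.20 − 196.55 = 6.65 m.
Hydraulic gradient: i = |Δh| / L = 6.65 / 1815 = 0.00366.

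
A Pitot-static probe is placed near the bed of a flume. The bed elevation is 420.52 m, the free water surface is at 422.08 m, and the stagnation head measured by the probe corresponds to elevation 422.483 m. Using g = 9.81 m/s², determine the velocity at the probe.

Near the bed, under hydrostatic conditions, the piezometric head (z + ψ) equals the free-surface elevation, 422.08 m.
Velocity head = total − piezometric = 422.483 − 422.08 = 0.403 m.
v = √(2g·h_v) = √(2 × 9.81 × 0.403) = 2.81 m/s.

v ≈ 2.81 m/s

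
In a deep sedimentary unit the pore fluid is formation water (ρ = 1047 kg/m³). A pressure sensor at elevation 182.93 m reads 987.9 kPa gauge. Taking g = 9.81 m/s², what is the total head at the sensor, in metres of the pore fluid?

h ≈ 279.11 m

ψ = P/(ρg) = 987.9×1000 / (1047 × 9.81) = 96.18 m.
h = z + ψ = 182.93 + 96.18 = 279.11 m.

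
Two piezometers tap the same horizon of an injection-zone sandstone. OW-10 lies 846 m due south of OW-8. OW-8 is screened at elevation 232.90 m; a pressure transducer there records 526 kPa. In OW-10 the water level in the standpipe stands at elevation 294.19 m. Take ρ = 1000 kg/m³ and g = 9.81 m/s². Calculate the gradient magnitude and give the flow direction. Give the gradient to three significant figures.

Pressure head at OW-8: ψ = P/(ρg) = 526×1000 / (1000 × 9.81) = 53.62 m.
Total head at OW-8: h = z + ψ = 232.90 + 53.62 = 286.52 m.
Total head at OW-10: h = 294.19 m (water level in the piezometer is the total head).
Head difference: h(OW-8) − h(OW-10) = 286.52 − 294.19 = -7.67 m.
Hydraulic gradient: i = |Δh| / L = 7.67 / 846 = 0.00907.
Flow is from higher to lower head: from OW-10 toward OW-8, i.e. toward the north.

i ≈ 0.00907; groundwater flows toward the north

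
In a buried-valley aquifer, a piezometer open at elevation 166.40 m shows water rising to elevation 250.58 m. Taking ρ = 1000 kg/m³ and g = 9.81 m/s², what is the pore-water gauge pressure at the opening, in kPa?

P ≈ 826 kPa

Pressure head ψ = h − z = 250.58 − 166.40 = 84.18 m.
P = ρgψ = 1000 × 9.81 × 84.18 = 825806 Pa ≈ 826 kPa.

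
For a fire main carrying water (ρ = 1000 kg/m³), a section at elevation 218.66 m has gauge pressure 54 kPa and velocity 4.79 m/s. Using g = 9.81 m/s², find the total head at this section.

h ≈ 225.33 m

Pressure head ψ = P/(ρg) = 54×1000 / (1000 × 9.81) = 5.50 m.
Velocity head = v²/(2g) = 4.79² / (2 × 9.81) = 1.169 m.
h = z + ψ + v²/(2g) = 218.66 + 5.50 + 1.169 = 225.33 m.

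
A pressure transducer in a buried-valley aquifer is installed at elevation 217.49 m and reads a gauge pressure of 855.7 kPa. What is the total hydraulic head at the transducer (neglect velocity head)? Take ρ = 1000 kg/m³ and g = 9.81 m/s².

h ≈ 304.72 m

ψ = P/(ρg) = 855.7×1000 / (1000 × 9.81) = 87.23 m.
h = z + ψ = 217.49 + 87.23 = 304.72 m.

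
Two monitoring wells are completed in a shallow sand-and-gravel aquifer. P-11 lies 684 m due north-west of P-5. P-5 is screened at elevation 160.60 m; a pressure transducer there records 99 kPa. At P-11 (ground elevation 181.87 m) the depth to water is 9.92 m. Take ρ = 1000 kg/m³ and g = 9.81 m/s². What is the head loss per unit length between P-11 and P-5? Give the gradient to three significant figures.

Pressure head at P-5: ψ = P/(ρg) = 99×1000 / (1000 × 9.81) = 10.09 m.
Total head at P-5: h = z + ψ = 160.60 + 10.09 = 170.69 m.
Total head at P-11: h = 181.87 − 9.92 = 171.95 m.
Head difference: h(P-5) − h(P-11) = 170.69 − 171.95 = -1.26 m.
Hydraulic gradient: i = |Δh| / L = 1.26 / 684 = 0.00184.

i ≈ 0.00184 m/m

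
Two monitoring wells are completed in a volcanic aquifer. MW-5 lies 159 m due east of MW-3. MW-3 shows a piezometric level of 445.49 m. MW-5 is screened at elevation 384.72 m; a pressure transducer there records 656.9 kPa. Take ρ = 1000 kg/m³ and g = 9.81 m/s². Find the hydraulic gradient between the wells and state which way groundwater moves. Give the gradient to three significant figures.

i ≈ 0.0389; groundwater flows toward the west

Total head at MW-3: h = 445.49 m (water level in the piezometer is the total head).
Pressure head at MW-5: ψ = P/(ρg) = 656.9×1000 / (1000 × 9.81) = 66.96 m.
Total head at MW-5: h = z + ψ = 384.72 + 66.96 = 451.68 m.
Head difference: h(MW-3) − h(MW-5) = 445.49 − 451.68 = -6.19 m.
Hydraulic gradient: i = |Δh| / L = 6.19 / 159 = 0.0389.
Flow is from higher to lower head: from MW-5 toward MW-3, i.e. toward the west.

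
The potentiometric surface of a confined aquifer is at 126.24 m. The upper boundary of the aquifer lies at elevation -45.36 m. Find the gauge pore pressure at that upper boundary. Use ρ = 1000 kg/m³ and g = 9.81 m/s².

P ≈ 1680 kPa

Pressure head at the aquifer top: ψ = h − z = 126.24 − (-45.36) = 171.60 m.
P = ρgψ = 1000 × 9.81 × 171.60 = 1683396 Pa ≈ 1680 kPa.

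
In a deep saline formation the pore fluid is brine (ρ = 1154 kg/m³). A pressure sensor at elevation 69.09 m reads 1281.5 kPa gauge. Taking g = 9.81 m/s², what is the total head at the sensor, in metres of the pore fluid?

h ≈ 182.29 m

ψ = P/(ρg) = 1281.5×1000 / (1154 × 9.81) = 113.20 m.
h = z + ψ = 69.09 + 113.20 = 182.29 m.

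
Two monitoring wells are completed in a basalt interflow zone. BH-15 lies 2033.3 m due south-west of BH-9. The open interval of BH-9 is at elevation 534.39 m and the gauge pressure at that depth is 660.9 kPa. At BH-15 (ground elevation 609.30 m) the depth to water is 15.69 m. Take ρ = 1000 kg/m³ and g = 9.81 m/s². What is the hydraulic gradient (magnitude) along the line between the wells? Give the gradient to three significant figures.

Pressure head at BH-9: ψ = P/(ρg) = 660.9×1000 / (1000 × 9.81) = 67.37 m.
Total head at BH-9: h = z + ψ = 534.39 + 67.37 = 601.76 m.
Total head at BH-15: h = 609.30 − 15.69 = 593.61 m.
Head difference: h(BH-9) − h(BH-15) = 601.76 − 593.61 = 8.15 m.
Hydraulic gradient: i = |Δh| / L = 8.15 / 2033.3 = 0.00401.

i ≈ 0.00401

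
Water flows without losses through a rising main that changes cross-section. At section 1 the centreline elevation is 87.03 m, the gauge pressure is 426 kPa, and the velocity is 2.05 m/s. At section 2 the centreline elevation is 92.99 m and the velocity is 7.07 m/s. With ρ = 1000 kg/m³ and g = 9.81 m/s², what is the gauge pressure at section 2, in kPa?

P₂ ≈ 345 kPa

Pressure head at 1: ψ₁ = P₁/(ρg) = 426×1000 / (1000 × 9.81) = 43.43 m.
Velocity heads: v₁²/2g = 2.05²/19.62 = 0.214 m; v₂²/2g = 7.07²/19.62 = 2.548 m.
Total head H = z₁ + ψ₁ + v₁²/2g = 87.03 + 43.43 + 0.214 = 130.67 m.
ψ₂ = H − z₂ − v₂²/2g = 130.67 − 92.99 − 2.548 = 35.13 m.
P₂ = ρgψ₂ = 1000 × 9.81 × 35.13 ≈ 345 kPa.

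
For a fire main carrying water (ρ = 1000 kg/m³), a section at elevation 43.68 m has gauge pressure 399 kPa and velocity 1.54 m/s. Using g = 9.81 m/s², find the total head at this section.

Pressure head ψ = P/(ρg) = 399×1000 / (1000 × 9.81) = 40.67 m.
Velocity head = v²/(2g) = 1.54² / (2 × 9.81) = 0.121 m.
h = z + ψ + v²/(2g) = 43.68 + 40.67 + 0.121 = 84.47 m.

h ≈ 84.47 m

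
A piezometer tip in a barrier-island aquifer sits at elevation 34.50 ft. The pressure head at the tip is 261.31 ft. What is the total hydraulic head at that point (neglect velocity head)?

h = z + ψ = 34.50 + 261.31 = 295.81 ft.

h ≈ 295.81 ft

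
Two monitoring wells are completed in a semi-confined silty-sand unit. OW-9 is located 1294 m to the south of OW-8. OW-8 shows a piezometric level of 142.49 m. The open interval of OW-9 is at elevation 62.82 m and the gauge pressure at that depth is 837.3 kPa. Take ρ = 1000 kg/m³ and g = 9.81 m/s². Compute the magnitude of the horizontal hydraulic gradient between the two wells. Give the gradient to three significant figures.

i ≈ 0.00439

Total head at OW-8: h = 142.49 m (water level in the piezometer is the total head).
Pressure head at OW-9: ψ = P/(ρg) = 837.3×1000 / (1000 × 9.81) = 85.35 m.
Total head at OW-9: h = z + ψ = 62.82 + 85.35 = 148.17 m.
Head difference: h(OW-8) − h(OW-9) = 142.49 − 148.17 = -5.68 m.
Hydraulic gradient: i = |Δh| / L = 5.68 / 1294 = 0.00439.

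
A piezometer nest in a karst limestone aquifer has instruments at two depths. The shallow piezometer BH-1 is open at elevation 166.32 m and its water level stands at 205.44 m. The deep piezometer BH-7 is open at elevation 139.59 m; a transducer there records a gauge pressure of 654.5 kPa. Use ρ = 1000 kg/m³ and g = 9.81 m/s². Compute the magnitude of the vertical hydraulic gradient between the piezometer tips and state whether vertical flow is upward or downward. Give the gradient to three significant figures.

|i_v| ≈ 0.0325; vertical flow is upward

Total head at BH-1: h = 205.44 m (water level in the standpipe).
Pressure head at BH-7: ψ = P/(ρg) = 654.5×1000 / (1000 × 9.81) = 66.72 m.
Total head at BH-7: h = z + ψ = 139.59 + 66.72 = 206.31 m.
Δh = h(BH-1) − h(BH-7) = 205.44 − 206.31 = -0.87 m.
Vertical separation Δz = 166.32 − 139.59 = 26.73 m.
|i_v| = |Δh| / Δz = 0.87 / 26.73 = 0.0325.
Head is higher in the deep piezometer, so vertical flow is upward (discharge condition).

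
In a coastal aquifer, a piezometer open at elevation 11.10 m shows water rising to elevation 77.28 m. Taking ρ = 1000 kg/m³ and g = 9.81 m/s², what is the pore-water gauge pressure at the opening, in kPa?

Pressure head ψ = h − z = 77.28 − 11.10 = 66.18 m.
P = ρgψ = 1000 × 9.81 × 66.18 = 649226 Pa ≈ 649 kPa.

P ≈ 649 kPa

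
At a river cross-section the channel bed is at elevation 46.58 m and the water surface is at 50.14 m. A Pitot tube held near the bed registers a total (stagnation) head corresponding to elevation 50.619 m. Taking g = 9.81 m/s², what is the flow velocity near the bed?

v ≈ 3.07 m/s

Near the bed, under hydrostatic conditions, the piezometric head (z + ψ) equals the free-surface elevation, 50.14 m.
Velocity head = total − piezometric = 50.619 − 50.14 = 0.479 m.
v = √(2g·h_v) = √(2 × 9.81 × 0.479) = 3.07 m/s.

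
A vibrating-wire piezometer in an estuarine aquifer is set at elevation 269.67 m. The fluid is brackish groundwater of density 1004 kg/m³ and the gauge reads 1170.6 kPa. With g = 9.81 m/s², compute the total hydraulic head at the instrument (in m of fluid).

ψ = P/(ρg) = 1170.6×1000 / (1004 × 9.81) = 118.85 m.
h = z + ψ = 269.67 + 118.85 = 388.52 m.

h ≈ 388.52 m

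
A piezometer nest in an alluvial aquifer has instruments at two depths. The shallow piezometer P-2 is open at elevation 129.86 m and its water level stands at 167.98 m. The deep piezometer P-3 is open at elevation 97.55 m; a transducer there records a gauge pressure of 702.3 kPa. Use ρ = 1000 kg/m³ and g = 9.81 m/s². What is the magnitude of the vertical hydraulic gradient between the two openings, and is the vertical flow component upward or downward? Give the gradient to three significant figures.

|i_v| ≈ 0.0359; vertical flow is upward

Total head at P-2: h = 167.98 m (water level in the standpipe).
Pressure head at P-3: ψ = P/(ρg) = 702.3×1000 / (1000 × 9.81) = 71.59 m.
Total head at P-3: h = z + ψ = 97.55 + 71.59 = 169.14 m.
Δh = h(P-2) − h(P-3) = 167.98 − 169.14 = -1.16 m.
Vertical separation Δz = 129.86 − 97.55 = 32.31 m.
|i_v| = |Δh| / Δz = 1.16 / 32.31 = 0.0359.
Head is higher in the deep piezometer, so vertical flow is upward (discharge condition).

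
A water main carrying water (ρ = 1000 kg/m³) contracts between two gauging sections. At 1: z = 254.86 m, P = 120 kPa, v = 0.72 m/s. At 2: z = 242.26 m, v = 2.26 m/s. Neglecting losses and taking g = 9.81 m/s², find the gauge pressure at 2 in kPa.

Pressure head at 1: ψ₁ = P₁/(ρg) = 120×1000 / (1000 × 9.81) = 12.23 m.
Velocity heads: v₁²/2g = 0.72²/19.62 = 0.026 m; v₂²/2g = 2.26²/19.62 = 0.260 m.
Total head H = z₁ + ψ₁ + v₁²/2g = 254.86 + 12.23 + 0.026 = 267.12 m.
ψ₂ = H − z₂ − v₂²/2g = 267.12 − 242.26 − 0.260 = 24.60 m.
P₂ = ρgψ₂ = 1000 × 9.81 × 24.60 ≈ 241 kPa.

P₂ ≈ 241 kPa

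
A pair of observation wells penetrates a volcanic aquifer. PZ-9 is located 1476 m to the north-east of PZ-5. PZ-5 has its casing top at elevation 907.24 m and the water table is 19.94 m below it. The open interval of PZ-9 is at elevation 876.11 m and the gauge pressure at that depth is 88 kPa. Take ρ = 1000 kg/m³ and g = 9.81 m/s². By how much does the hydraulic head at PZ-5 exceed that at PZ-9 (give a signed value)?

Total head at PZ-5: h = 907.24 − 19.94 = 887.30 m.
Pressure head at PZ-9: ψ = P/(ρg) = 88×1000 / (1000 × 9.81) = 8.97 m.
Total head at PZ-9: h = z + ψ = 876.11 + 8.97 = 885.08 m.
Head difference: h(PZ-5) − h(PZ-9) = 887.30 − 885.08 = 2.22 m.

Δh ≈ 2.22 m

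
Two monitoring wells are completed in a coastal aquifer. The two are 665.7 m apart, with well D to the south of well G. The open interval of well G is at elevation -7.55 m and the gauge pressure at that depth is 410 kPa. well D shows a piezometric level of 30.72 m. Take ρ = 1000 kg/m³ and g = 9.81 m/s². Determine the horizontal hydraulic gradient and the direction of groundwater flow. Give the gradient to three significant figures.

Pressure head at well G: ψ = P/(ρg) = 410×1000 / (1000 × 9.81) = 41.79 m.
Total head at well G: h = z + ψ = -7.55 + 41.79 = 34.24 m.
Total head at well D: h = 30.72 m (water level in the piezometer is the total head).
Head difference: h(well G) − h(well D) = 34.24 − 30.72 = 3.52 m.
Hydraulic gradient: i = |Δh| / L = 3.52 / 665.7 = 0.00529.
Flow is from higher to lower head: from well G toward well D, i.e. toward the south.

i ≈ 0.00529; groundwater flows toward the south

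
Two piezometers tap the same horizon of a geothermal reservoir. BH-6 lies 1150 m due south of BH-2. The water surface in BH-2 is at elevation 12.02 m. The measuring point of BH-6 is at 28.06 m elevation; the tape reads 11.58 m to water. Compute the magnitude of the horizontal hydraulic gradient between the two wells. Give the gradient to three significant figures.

Total head at BH-2: h = 12.02 m (water level in the piezometer is the total head).
Total head at BH-6: h = 28.06 − 11.58 = 16.48 m.
Head difference: h(BH-2) − h(BH-6) = 12.02 − 16.48 = -4.46 m.
Hydraulic gradient: i = |Δh| / L = 4.46 / 1150 = 0.00388.

i ≈ 0.00388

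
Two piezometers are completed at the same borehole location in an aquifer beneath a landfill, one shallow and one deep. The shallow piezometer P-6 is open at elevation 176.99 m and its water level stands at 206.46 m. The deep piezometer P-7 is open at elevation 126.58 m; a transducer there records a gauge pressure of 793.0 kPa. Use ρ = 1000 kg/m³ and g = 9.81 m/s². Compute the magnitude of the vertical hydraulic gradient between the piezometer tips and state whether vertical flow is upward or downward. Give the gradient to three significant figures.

|i_v| ≈ 0.0190; vertical flow is upward

Total head at P-6: h = 206.46 m (water level in the standpipe).
Pressure head at P-7: ψ = P/(ρg) = 793.0×1000 / (1000 × 9.81) = 80.84 m.
Total head at P-7: h = z + ψ = 126.58 + 80.84 = 207.42 m.
Δh = h(P-6) − h(P-7) = 206.46 − 207.42 = -0.96 m.
Vertical separation Δz = 176.99 − 126.58 = 50.41 m.
|i_v| = |Δh| / Δz = 0.96 / 50.41 = 0.0190.
Head is higher in the deep piezometer, so vertical flow is upward (discharge condition).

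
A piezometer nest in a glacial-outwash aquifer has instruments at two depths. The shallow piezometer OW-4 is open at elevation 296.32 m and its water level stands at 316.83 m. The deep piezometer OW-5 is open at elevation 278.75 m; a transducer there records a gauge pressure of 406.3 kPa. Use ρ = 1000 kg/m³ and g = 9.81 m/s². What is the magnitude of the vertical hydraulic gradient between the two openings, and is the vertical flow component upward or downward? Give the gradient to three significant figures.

Total head at OW-4: h = 316.83 m (water level in the standpipe).
Pressure head at OW-5: ψ = P/(ρg) = 406.3×1000 / (1000 × 9.81) = 41.42 m.
Total head at OW-5: h = z + ψ = 278.75 + 41.42 = 320.17 m.
Δh = h(OW-4) − h(OW-5) = 316.83 − 320.17 = -3.34 m.
Vertical separation Δz = 296.32 − 278.75 = 17.57 m.
|i_v| = |Δh| / Δz = 3.34 / 17.57 = 0.190.
Head is higher in the deep piezometer, so vertical flow is upward (discharge condition).

|i_v| ≈ 0.190; vertical flow is upward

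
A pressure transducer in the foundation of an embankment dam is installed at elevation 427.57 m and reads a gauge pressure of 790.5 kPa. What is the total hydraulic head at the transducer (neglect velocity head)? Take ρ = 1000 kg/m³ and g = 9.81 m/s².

ψ = P/(ρg) = 790.5×1000 / (1000 × 9.81) = 80.58 m.
h = z + ψ = 427.57 + 80.58 = 508.15 m.

h ≈ 508.15 m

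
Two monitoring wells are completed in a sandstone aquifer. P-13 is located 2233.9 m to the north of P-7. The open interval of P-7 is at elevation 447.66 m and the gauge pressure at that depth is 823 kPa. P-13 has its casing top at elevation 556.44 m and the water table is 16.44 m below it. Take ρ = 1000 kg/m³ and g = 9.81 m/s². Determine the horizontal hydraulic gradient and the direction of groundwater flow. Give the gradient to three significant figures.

Pressure head at P-7: ψ = P/(ρg) = 823×1000 / (1000 × 9.81) = 83.89 m.
Total head at P-7: h = z + ψ = 447.66 + 83.89 = 531.55 m.
Total head at P-13: h = 556.44 − 16.44 = 540.00 m.
Head difference: h(P-7) − h(P-13) = 531.55 − 540.00 = -8.45 m.
Hydraulic gradient: i = |Δh| / L = 8.45 / 2233.9 = 0.00378.
Flow is from higher to lower head: from P-13 toward P-7, i.e. toward the south.

i ≈ 0.00378; groundwater flows toward the south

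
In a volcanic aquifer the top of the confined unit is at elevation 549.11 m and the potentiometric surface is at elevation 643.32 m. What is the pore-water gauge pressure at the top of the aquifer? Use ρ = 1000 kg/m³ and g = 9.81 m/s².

P ≈ 924 kPa

Pressure head at the aquifer top: ψ = h − z = 643.32 − 549.11 = 94.21 m.
P = ρgψ = 1000 × 9.81 × 94.21 = 924200 Pa ≈ 924 kPa.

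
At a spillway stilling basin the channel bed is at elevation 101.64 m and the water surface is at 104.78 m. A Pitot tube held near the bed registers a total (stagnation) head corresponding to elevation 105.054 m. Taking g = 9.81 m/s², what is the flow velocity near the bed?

Near the bed, under hydrostatic conditions, the piezometric head (z + ψ) equals the free-surface elevation, 104.78 m.
Velocity head = total − piezometric = 105.054 − 104.78 = 0.274 m.
v = √(2g·h_v) = √(2 × 9.81 × 0.274) = 2.32 m/s.

v ≈ 2.32 m/s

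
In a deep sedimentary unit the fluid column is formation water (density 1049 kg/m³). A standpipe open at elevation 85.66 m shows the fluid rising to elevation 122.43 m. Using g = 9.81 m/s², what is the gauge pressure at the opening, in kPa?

Pressure head ψ = h − z = 122.43 − 85.66 = 36.77 m.
P = ρgψ = 1049 × 9.81 × 36.77 = 378389 Pa ≈ 378 kPa.

P ≈ 378 kPa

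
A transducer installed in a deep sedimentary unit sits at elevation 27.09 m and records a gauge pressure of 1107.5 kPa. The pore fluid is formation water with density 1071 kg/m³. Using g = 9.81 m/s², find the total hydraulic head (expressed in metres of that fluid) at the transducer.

h ≈ 132.50 m

ψ = P/(ρg) = 1107.5×1000 / (1071 × 9.81) = 105.41 m.
h = z + ψ = 27.09 + 105.41 = 132.50 m.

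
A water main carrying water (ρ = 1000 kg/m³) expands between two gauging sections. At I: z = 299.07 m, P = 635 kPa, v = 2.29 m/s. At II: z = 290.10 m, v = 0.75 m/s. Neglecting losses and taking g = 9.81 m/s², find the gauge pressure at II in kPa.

Pressure head at I: ψ₁ = P₁/(ρg) = 635×1000 / (1000 × 9.81) = 64.73 m.
Velocity heads: v₁²/2g = 2.29²/19.62 = 0.267 m; v₂²/2g = 0.75²/19.62 = 0.029 m.
Total head H = z₁ + ψ₁ + v₁²/2g = 299.07 + 64.73 + 0.267 = 364.07 m.
ψ₂ = H − z₂ − v₂²/2g = 364.07 − 290.10 − 0.029 = 73.94 m.
P₂ = ρgψ₂ = 1000 × 9.81 × 73.94 ≈ 725 kPa.

P₂ ≈ 725 kPa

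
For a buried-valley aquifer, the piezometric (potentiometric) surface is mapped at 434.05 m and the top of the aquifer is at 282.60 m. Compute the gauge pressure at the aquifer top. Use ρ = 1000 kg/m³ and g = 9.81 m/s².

Pressure head at the aquifer top: ψ = h − z = 434.05 − 282.60 = 151.45 m.
P = ρgψ = 1000 × 9.81 × 151.45 = 1485724 Pa ≈ 1490 kPa.

P ≈ 1490 kPa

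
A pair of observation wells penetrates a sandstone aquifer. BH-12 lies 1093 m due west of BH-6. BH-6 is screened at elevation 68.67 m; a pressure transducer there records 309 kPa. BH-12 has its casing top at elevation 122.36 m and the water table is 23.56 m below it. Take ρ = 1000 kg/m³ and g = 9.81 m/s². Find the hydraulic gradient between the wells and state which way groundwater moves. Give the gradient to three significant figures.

i ≈ 0.00125; groundwater flows toward the west

Pressure head at BH-6: ψ = P/(ρg) = 309×1000 / (1000 × 9.81) = 31.50 m.
Total head at BH-6: h = z + ψ = 68.67 + 31.50 = 100.17 m.
Total head at BH-12: h = 122.36 − 23.56 = 98.80 m.
Head difference: h(BH-6) − h(BH-12) = 100.17 − 98.80 = 1.37 m.
Hydraulic gradient: i = |Δh| / L = 1.37 / 1093 = 0.00125.
Flow is from higher to lower head: from BH-6 toward BH-12, i.e. toward the west.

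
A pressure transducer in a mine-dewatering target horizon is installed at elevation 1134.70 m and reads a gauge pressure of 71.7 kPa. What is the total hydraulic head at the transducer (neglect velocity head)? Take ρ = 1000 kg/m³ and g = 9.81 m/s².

ψ = P/(ρg) = 71.7×1000 / (1000 × 9.81) = 7.31 m.
h = z + ψ = 1134.70 + 7.31 = 1142.01 m.

h ≈ 1142.01 m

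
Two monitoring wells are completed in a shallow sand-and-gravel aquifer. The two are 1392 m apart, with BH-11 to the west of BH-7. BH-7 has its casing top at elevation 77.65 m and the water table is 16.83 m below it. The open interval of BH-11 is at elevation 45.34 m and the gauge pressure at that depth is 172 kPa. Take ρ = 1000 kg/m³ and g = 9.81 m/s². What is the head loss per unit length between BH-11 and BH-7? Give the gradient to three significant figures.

i ≈ 0.00147 m/m

Total head at BH-7: h = 77.65 − 16.83 = 60.82 m.
Pressure head at BH-11: ψ = P/(ρg) = 172×1000 / (1000 × 9.81) = 17.53 m.
Total head at BH-11: h = z + ψ = 45.34 + 17.53 = 62.87 m.
Head difference: h(BH-7) − h(BH-11) = 60.82 − 62.87 = -2.05 m.
Hydraulic gradient: i = |Δh| / L = 2.05 / 1392 = 0.00147.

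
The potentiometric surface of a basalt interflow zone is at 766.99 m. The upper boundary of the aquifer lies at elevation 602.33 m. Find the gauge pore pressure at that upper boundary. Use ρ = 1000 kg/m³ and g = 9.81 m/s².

Pressure head at the aquifer top: ψ = h − z = 766.99 − 602.33 = 164.66 m.
P = ρgψ = 1000 × 9.81 × 164.66 = 1615315 Pa ≈ 1620 kPa.

P ≈ 1620 kPa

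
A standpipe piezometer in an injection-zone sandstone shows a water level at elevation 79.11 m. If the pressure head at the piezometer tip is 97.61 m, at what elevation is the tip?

z = h − ψ = 79.11 − 97.61 = -18.50 m.

z ≈ -18.50 m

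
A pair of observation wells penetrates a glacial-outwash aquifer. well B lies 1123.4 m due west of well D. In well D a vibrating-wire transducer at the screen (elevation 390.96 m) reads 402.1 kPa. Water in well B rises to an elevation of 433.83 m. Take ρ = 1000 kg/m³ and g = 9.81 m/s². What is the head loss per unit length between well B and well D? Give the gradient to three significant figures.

Pressure head at well D: ψ = P/(ρg) = 402.1×1000 / (1000 × 9.81) = 40.99 m.
Total head at well D: h = z + ψ = 390.96 + 40.99 = 431.95 m.
Total head at well B: h = 433.83 m (water level in the piezometer is the total head).
Head difference: h(well D) − h(well B) = 431.95 − 433.83 = -1.88 m.
Hydraulic gradient: i = |Δh| / L = 1.88 / 1123.4 = 0.00167.

i ≈ 0.00167 m/m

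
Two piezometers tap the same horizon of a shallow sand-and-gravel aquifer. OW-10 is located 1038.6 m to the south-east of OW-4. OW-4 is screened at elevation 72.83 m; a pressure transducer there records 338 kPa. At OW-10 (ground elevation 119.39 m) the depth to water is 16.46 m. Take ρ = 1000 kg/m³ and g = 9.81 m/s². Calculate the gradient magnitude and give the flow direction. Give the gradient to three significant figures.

i ≈ 0.00419; groundwater flows toward the south-east

Pressure head at OW-4: ψ = P/(ρg) = 338×1000 / (1000 × 9.81) = 34.45 m.
Total head at OW-4: h = z + ψ = 72.83 + 34.45 = 107.28 m.
Total head at OW-10: h = 119.39 − 16.46 = 102.93 m.
Head difference: h(OW-4) − h(OW-10) = 107.28 − 102.93 = 4.35 m.
Hydraulic gradient: i = |Δh| / L = 4.35 / 1038.6 = 0.00419.
Flow is from higher to lower head: from OW-4 toward OW-10, i.e. toward the south-east.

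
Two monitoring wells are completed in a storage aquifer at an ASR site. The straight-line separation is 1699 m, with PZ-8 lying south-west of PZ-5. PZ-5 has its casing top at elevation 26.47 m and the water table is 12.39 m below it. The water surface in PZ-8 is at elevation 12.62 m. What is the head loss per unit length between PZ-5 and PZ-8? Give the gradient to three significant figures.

i ≈ 0.000859 m/m

Total head at PZ-5: h = 26.47 − 12.39 = 14.08 m.
Total head at PZ-8: h = 12.62 m (water level in the piezometer is the total head).
Head difference: h(PZ-5) − h(PZ-8) = 14.08 − 12.62 = 1.46 m.
Hydraulic gradient: i = |Δh| / L = 1.46 / 1699 = 0.000859.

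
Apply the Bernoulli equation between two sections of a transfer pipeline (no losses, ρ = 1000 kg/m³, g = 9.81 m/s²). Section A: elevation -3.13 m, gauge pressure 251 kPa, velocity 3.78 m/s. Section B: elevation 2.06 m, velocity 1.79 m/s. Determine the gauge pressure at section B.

Pressure head at A: ψ₁ = P₁/(ρg) = 251×1000 / (1000 × 9.81) = 25.59 m.
Velocity heads: v₁²/2g = 3.78²/19.62 = 0.728 m; v₂²/2g = 1.79²/19.62 = 0.163 m.
Total head H = z₁ + ψ₁ + v₁²/2g = -3.13 + 25.59 + 0.728 = 23.19 m.
ψ₂ = H − z₂ − v₂²/2g = 23.19 − 2.06 − 0.163 = 20.97 m.
P₂ = ρgψ₂ = 1000 × 9.81 × 20.97 ≈ 206 kPa.

P₂ ≈ 206 kPa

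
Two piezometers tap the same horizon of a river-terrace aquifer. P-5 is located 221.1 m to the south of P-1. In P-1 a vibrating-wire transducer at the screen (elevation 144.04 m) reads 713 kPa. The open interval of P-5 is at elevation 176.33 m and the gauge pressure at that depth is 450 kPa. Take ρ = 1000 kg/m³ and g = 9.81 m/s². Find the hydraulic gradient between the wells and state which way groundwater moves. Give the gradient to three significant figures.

Pressure head at P-1: ψ = P/(ρg) = 713×1000 / (1000 × 9.81) = 72.68 m.
Total head at P-1: h = z + ψ = 144.04 + 72.68 = 216.72 m.
Pressure head at P-5: ψ = P/(ρg) = 450×1000 / (1000 × 9.81) = 45.87 m.
Total head at P-5: h = z + ψ = 176.33 + 45.87 = 222.20 m.
Head difference: h(P-1) − h(P-5) = 216.72 − 222.20 = -5.48 m.
Hydraulic gradient: i = |Δh| / L = 5.48 / 221.1 = 0.0248.
Flow is from higher to lower head: from P-5 toward P-1, i.e. toward the north.

i ≈ 0.0248; groundwater flows toward the north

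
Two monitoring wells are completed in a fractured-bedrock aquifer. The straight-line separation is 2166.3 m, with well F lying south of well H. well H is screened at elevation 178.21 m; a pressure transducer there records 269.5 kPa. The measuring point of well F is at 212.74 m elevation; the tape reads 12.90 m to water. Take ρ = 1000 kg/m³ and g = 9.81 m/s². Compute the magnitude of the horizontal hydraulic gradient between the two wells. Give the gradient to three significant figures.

Pressure head at well H: ψ = P/(ρg) = 269.5×1000 / (1000 × 9.81) = 27.47 m.
Total head at well H: h = z + ψ = 178.21 + 27.47 = 205.68 m.
Total head at well F: h = 212.74 − 12.90 = 199.84 m.
Head difference: h(well H) − h(well F) = 205.68 − 199.84 = 5.84 m.
Hydraulic gradient: i = |Δh| / L = 5.84 / 2166.3 = 0.00270.

i ≈ 0.00270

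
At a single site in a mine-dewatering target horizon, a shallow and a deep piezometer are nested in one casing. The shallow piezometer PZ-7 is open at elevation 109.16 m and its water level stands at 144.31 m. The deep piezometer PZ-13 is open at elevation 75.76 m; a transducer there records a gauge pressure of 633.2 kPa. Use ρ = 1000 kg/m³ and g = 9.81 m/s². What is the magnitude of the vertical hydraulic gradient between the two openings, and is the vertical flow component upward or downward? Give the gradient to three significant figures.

Total head at PZ-7: h = 144.31 m (water level in the standpipe).
Pressure head at PZ-13: ψ = P/(ρg) = 633.2×1000 / (1000 × 9.81) = 64.55 m.
Total head at PZ-13: h = z + ψ = 75.76 + 64.55 = 140.31 m.
Δh = h(PZ-7) − h(PZ-13) = 144.31 − 140.31 = 4.00 m.
Vertical separation Δz = 109.16 − 75.76 = 33.40 m.
|i_v| = |Δh| / Δz = 4.00 / 33.40 = 0.120.
Head is higher in the shallow piezometer, so vertical flow is downward (recharge condition).

|i_v| ≈ 0.120; vertical flow is downward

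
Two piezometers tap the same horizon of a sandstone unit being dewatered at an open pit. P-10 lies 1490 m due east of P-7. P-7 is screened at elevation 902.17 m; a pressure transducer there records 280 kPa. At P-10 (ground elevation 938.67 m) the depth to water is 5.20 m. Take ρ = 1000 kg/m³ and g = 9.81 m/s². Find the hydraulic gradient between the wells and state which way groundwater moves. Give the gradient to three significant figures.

i ≈ 0.00185; groundwater flows toward the west

Pressure head at P-7: ψ = P/(ρg) = 280×1000 / (1000 × 9.81) = 28.54 m.
Total head at P-7: h = z + ψ = 902.17 + 28.54 = 930.71 m.
Total head at P-10: h = 938.67 − 5.20 = 933.47 m.
Head difference: h(P-7) − h(P-10) = 930.71 − 933.47 = -2.76 m.
Hydraulic gradient: i = |Δh| / L = 2.76 / 1490 = 0.00185.
Flow is from higher to lower head: from P-10 toward P-7, i.e. toward the west.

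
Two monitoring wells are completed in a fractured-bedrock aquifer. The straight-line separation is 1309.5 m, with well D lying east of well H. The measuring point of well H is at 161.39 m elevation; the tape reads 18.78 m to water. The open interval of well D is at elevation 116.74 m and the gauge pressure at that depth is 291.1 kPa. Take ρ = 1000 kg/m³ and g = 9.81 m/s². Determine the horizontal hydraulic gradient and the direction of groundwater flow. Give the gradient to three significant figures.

i ≈ 0.00290; groundwater flows toward the west

Total head at well H: h = 161.39 − 18.78 = 142.61 m.
Pressure head at well D: ψ = P/(ρg) = 291.1×1000 / (1000 × 9.81) = 29.67 m.
Total head at well D: h = z + ψ = 116.74 + 29.67 = 146.41 m.
Head difference: h(well H) − h(well D) = 142.61 − 146.41 = -3.80 m.
Hydraulic gradient: i = |Δh| / L = 3.80 / 1309.5 = 0.00290.
Flow is from higher to lower head: from well D toward well H, i.e. toward the west.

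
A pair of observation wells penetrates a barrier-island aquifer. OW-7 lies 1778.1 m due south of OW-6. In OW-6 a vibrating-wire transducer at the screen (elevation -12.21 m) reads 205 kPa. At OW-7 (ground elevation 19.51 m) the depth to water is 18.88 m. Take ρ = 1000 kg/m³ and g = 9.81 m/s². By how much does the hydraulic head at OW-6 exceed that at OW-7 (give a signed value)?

Pressure head at OW-6: ψ = P/(ρg) = 205×1000 / (1000 × 9.81) = 20.90 m.
Total head at OW-6: h = z + ψ = -12.21 + 20.90 = 8.69 m.
Total head at OW-7: h = 19.51 − 18.88 = 0.63 m.
Head difference: h(OW-6) − h(OW-7) = 8.69 − 0.63 = 8.06 m.

Δh ≈ 8.06 m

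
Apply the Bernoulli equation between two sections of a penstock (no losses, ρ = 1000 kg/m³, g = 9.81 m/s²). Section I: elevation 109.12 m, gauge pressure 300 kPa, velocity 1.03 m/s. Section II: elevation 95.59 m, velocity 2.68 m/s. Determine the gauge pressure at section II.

Pressure head at I: ψ₁ = P₁/(ρg) = 300×1000 / (1000 × 9.81) = 30.58 m.
Velocity heads: v₁²/2g = 1.03²/19.62 = 0.054 m; v₂²/2g = 2.68²/19.62 = 0.366 m.
Total head H = z₁ + ψ₁ + v₁²/2g = 109.12 + 30.58 + 0.054 = 139.75 m.
ψ₂ = H − z₂ − v₂²/2g = 139.75 − 95.59 − 0.366 = 43.79 m.
P₂ = ρgψ₂ = 1000 × 9.81 × 43.79 ≈ 430 kPa.

P₂ ≈ 430 kPa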